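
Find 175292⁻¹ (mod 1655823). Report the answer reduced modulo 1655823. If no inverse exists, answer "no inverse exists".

no inverse exists

Compute gcd(175292, 1655823):
1655823 = 9·175292 + 78195
175292 = 2·78195 + 18902
78195 = 4·18902 + 2587
18902 = 7·2587 + 793
2587 = 3·793 + 208
793 = 3·208 + 169
208 = 1·169 + 39
169 = 4·39 + 13
39 = 3·13 + 0
gcd(175292, 1655823) = 13 ≠ 1, so 175292 has no multiplicative inverse modulo 1655823.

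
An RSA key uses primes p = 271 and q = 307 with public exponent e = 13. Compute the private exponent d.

31777

φ(n) = (p−1)(q−1) = 270·306 = 82620.
Need d with 13·d ≡ 1 (mod 82620). Apply the extended Euclidean algorithm:
82620 = 6355*13 + 5
13 = 2*5 + 3
5 = 1*3 + 2
3 = 1*2 + 1
2 = 2*1 + 0
Back-substitute:
1 = 3 − 2
1 = −5 + 2·3
1 = 2·13 − 5·5
1 = −5·82620 + 31777·13
So 13·31777 ≡ 1 (mod 82620), hence d = 31777.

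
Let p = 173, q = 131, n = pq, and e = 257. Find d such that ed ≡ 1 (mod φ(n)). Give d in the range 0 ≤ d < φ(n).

22273

φ(n) = (p−1)(q−1) = 172·130 = 22360.
Need d with 257·d ≡ 1 (mod 22360). Apply the extended Euclidean algorithm:
22360 = 87×257 + 1
257 = 257×1 + 0
Back-substitute:
1 = 22360 − 87·257
So 257·(-87) ≡ 1 (mod 22360), hence d ≡ -87 ≡ 22273 (mod 22360).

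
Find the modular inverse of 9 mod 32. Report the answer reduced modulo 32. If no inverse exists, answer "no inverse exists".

gcd(32, 9) by repeated division:
32 = 3*9 + 5
9 = 1*5 + 4
5 = 1*4 + 1
4 = 4*1 + 0
gcd = 1, so the inverse exists. Back-substitute:
1 = 5 − 4
1 = −9 + 2·5
1 = 2·32 − 7·9
Hence 9⁻¹ ≡ -7 ≡ 25 (mod 32).

25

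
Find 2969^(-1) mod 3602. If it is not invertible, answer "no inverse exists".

gcd(3602, 2969) by repeated division:
3602 = 1·2969 + 633
2969 = 4·633 + 437
633 = 1·437 + 196
437 = 2·196 + 45
196 = 4·45 + 16
45 = 2·16 + 13
16 = 1·13 + 3
13 = 4·3 + 1
3 = 3·1 + 0
Since gcd(2969, 3602) = 1, back-substitute to write 1 as a combination:
1 = 13 − 4·3
1 = −4·16 + 5·13
1 = 5·45 − 14·16
1 = −14·196 + 61·45
1 = 61·437 − 136·196
1 = −136·633 + 197·437
1 = 197·2969 − 924·633
1 = −924·3602 + 1121·2969
So 2969·1121 ≡ 1 (mod 3602).

1121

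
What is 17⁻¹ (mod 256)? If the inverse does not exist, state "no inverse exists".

241

gcd(256, 17) by repeated division:
256 = 15·17 + 1
17 = 17·1 + 0
Since gcd(17, 256) = 1, back-substitute to write 1 as a combination:
1 = 256 − 15·17
Hence 17⁻¹ ≡ -15 ≡ 241 (mod 256).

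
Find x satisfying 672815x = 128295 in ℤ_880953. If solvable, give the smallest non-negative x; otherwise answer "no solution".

151080

First find gcd(672815, 880953):
880953 = 1×672815 + 208138
672815 = 3×208138 + 48401
208138 = 4×48401 + 14534
48401 = 3×14534 + 4799
14534 = 3×4799 + 137
4799 = 35×137 + 4
137 = 34×4 + 1
4 = 4×1 + 0
gcd = 1, so a unique solution mod 880953 exists.
Back-substitute for the Bézout coefficients:
1 = 137 − 34·4
1 = −34·4799 + 1191·137
1 = 1191·14534 − 3607·4799
1 = −3607·48401 + 12012·14534
1 = 12012·208138 − 51655·48401
1 = −51655·672815 + 166977·208138
1 = 166977·880953 − 218632·672815
So 672815·(-218632) ≡ 1 (mod 880953), giving 672815⁻¹ ≡ 662321.
x ≡ 672815⁻¹·128295 ≡ 662321·128295 ≡ 151080 (mod 880953).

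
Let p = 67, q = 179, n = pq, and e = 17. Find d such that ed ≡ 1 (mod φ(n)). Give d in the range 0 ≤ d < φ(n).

φ(n) = (p−1)(q−1) = 66·178 = 11748.
Need d with 17·d ≡ 1 (mod 11748). Apply the extended Euclidean algorithm:
11748 = 691·17 + 1
17 = 17·1 + 0
Back-substitute:
1 = 11748 − 691·17
So 17·(-691) ≡ 1 (mod 11748), hence d ≡ -691 ≡ 11057 (mod 11748).

11057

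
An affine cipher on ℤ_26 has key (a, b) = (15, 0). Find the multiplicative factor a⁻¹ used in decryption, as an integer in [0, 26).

Extended Euclidean algorithm:
26 = 1*15 + 11
15 = 1*11 + 4
11 = 2*4 + 3
4 = 1*3 + 1
3 = 3*1 + 0
Since gcd(15, 26) = 1, back-substitute to write 1 as a combination:
1 = 4 − 3
1 = −11 + 3·4
1 = 3·15 − 4·11
1 = −4·26 + 7·15
So 15·7 ≡ 1 (mod 26).

7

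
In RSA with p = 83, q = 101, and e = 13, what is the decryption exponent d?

φ(n) = (p−1)(q−1) = 82·100 = 8200.
Need d with 13·d ≡ 1 (mod 8200). Apply the extended Euclidean algorithm:
8200 = 630·13 + 10
13 = 1·10 + 3
10 = 3·3 + 1
3 = 3·1 + 0
Back-substitute:
1 = 10 − 3·3
1 = −3·13 + 4·10
1 = 4·8200 − 2523·13
So 13·(-2523) ≡ 1 (mod 8200), hence d ≡ -2523 ≡ 5677 (mod 8200).

5677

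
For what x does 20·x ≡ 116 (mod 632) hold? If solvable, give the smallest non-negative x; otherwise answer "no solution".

First find gcd(20, 632):
632 = 31*20 + 12
20 = 1*12 + 8
12 = 1*8 + 4
8 = 2*4 + 0
gcd = 4 and 4 | 116, so solutions exist. Divide through by 4: 5x ≡ 29 (mod 158).
Now find 5⁻¹ mod 158:
158 = 31×5 + 3
5 = 1×3 + 2
3 = 1×2 + 1
2 = 2×1 + 0
Back-substitute:
1 = 3 − 2
1 = −5 + 2·3
1 = 2·158 − 63·5
So 5·(-63) ≡ 1 (mod 158), i.e. 5⁻¹ ≡ 95.
Then x ≡ 95·29 ≡ 69 (mod 158); the smallest non-negative solution is x = 69.

69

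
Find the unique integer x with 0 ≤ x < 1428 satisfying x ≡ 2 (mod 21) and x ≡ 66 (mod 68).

Write x = 2 + 21·k. Then 21·k ≡ 66 − 2 ≡ 64 (mod 68).
Need 21⁻¹ mod 68. Extended Euclid on (68, 21):
68 = 3*21 + 5
21 = 4*5 + 1
5 = 5*1 + 0
Back-substitute:
1 = 21 − 4·5
1 = −4·68 + 13·21
21⁻¹ ≡ 13 (mod 68), so k ≡ 13·64 ≡ 16 (mod 68).
x = 2 + 21·16 = 338.

338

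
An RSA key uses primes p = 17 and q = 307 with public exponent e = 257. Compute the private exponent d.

φ(n) = (p−1)(q−1) = 16·306 = 4896.
Need d with 257·d ≡ 1 (mod 4896). Apply the extended Euclidean algorithm:
4896 = 19·257 + 13
257 = 19·13 + 10
13 = 1·10 + 3
10 = 3·3 + 1
3 = 3·1 + 0
Back-substitute:
1 = 10 − 3·3
1 = −3·13 + 4·10
1 = 4·257 − 79·13
1 = −79·4896 + 1505·257
So 257·1505 ≡ 1 (mod 4896), hence d = 1505.

1505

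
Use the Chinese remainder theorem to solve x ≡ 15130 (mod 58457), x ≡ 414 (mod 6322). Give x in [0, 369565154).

Write x = 15130 + 58457·k. Then 58457·k ≡ 414 − 15130 ≡ 4250 (mod 6322).
Need 58457⁻¹ mod 6322. Extended Euclid on (6322, 1559):
6322 = 4·1559 + 86
1559 = 18·86 + 11
86 = 7·11 + 9
11 = 1·9 + 2
9 = 4·2 + 1
2 = 2·1 + 0
Back-substitute:
1 = 9 − 4·2
1 = −4·11 + 5·9
1 = 5·86 − 39·11
1 = −39·1559 + 707·86
1 = 707·6322 − 2867·1559
58457⁻¹ ≡ 3455 (mod 6322), so k ≡ 3455·4250 ≡ 4066 (mod 6322).
x = 15130 + 58457·4066 = 237701292.

237701292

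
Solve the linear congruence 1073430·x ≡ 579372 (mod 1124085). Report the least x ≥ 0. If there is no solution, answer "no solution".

no solution

gcd(1073430, 1124085):
1124085 = 1×1073430 + 50655
1073430 = 21×50655 + 9675
50655 = 5×9675 + 2280
9675 = 4×2280 + 555
2280 = 4×555 + 60
555 = 9×60 + 15
60 = 4×15 + 0
gcd = 15, but 15 ∤ 579372, so the congruence has no solution.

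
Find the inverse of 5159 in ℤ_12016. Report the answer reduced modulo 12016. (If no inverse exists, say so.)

Extended Euclidean algorithm:
12016 = 2*5159 + 1698
5159 = 3*1698 + 65
1698 = 26*65 + 8
65 = 8*8 + 1
8 = 8*1 + 0
The gcd is 1. Working backward:
1 = 65 − 8·8
1 = −8·1698 + 209·65
1 = 209·5159 − 635·1698
1 = −635·12016 + 1479·5159
So 5159·1479 ≡ 1 (mod 12016).

1479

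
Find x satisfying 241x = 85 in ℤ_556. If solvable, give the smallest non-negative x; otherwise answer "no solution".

441

First find gcd(241, 556):
556 = 2×241 + 74
241 = 3×74 + 19
74 = 3×19 + 17
19 = 1×17 + 2
17 = 8×2 + 1
2 = 2×1 + 0
gcd = 1, so a unique solution mod 556 exists.
Back-substitute for the Bézout coefficients:
1 = 17 − 8·2
1 = −8·19 + 9·17
1 = 9·74 − 35·19
1 = −35·241 + 114·74
1 = 114·556 − 263·241
So 241·(-263) ≡ 1 (mod 556), giving 241⁻¹ ≡ 293.
x ≡ 241⁻¹·85 ≡ 293·85 ≡ 441 (mod 556).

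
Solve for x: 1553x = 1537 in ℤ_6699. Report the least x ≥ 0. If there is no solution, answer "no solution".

290

First find gcd(1553, 6699):
6699 = 4*1553 + 487
1553 = 3*487 + 92
487 = 5*92 + 27
92 = 3*27 + 11
27 = 2*11 + 5
11 = 2*5 + 1
5 = 5*1 + 0
gcd = 1, so a unique solution mod 6699 exists.
Back-substitute for the Bézout coefficients:
1 = 11 − 2·5
1 = −2·27 + 5·11
1 = 5·92 − 17·27
1 = −17·487 + 90·92
1 = 90·1553 − 287·487
1 = −287·6699 + 1238·1553
So 1553·(1238) ≡ 1 (mod 6699), giving 1553⁻¹ ≡ 1238.
x ≡ 1553⁻¹·1537 ≡ 1238·1537 ≡ 290 (mod 6699).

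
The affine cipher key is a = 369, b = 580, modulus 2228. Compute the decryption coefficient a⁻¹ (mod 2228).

477

Run Euclid on (2228, 369):
2228 = 6*369 + 14
369 = 26*14 + 5
14 = 2*5 + 4
5 = 1*4 + 1
4 = 4*1 + 0
gcd = 1, so the inverse exists. Back-substitute:
1 = 5 − 4
1 = −14 + 3·5
1 = 3·369 − 79·14
1 = −79·2228 + 477·369
So 369·477 ≡ 1 (mod 2228).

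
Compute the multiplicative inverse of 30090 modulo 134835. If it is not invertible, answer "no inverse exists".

Euclidean algorithm on 134835, 30090:
134835 = 4·30090 + 14475
30090 = 2·14475 + 1140
14475 = 12·1140 + 795
1140 = 1·795 + 345
795 = 2·345 + 105
345 = 3·105 + 30
105 = 3·30 + 15
30 = 2·15 + 0
gcd(30090, 134835) = 15 ≠ 1, so 30090 has no multiplicative inverse modulo 134835.

no inverse exists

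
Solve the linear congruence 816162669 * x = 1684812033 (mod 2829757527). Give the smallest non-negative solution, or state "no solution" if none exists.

264436674

First find gcd(816162669, 2829757527):
2829757527 = 3×816162669 + 381269520
816162669 = 2×381269520 + 53623629
381269520 = 7×53623629 + 5904117
53623629 = 9×5904117 + 486576
5904117 = 12×486576 + 65205
486576 = 7×65205 + 30141
65205 = 2×30141 + 4923
30141 = 6×4923 + 603
4923 = 8×603 + 99
603 = 6×99 + 9
99 = 11×9 + 0
gcd = 9 and 9 | 1684812033, so solutions exist. Divide through by 9: 90684741x ≡ 187201337 (mod 314417503).
Now find 90684741⁻¹ mod 314417503:
314417503 = 3×90684741 + 42363280
90684741 = 2×42363280 + 5958181
42363280 = 7×5958181 + 656013
5958181 = 9×656013 + 54064
656013 = 12×54064 + 7245
54064 = 7×7245 + 3349
7245 = 2×3349 + 547
3349 = 6×547 + 67
547 = 8×67 + 11
67 = 6×11 + 1
11 = 11×1 + 0
Back-substitute:
1 = 67 − 6·11
1 = −6·547 + 49·67
1 = 49·3349 − 300·547
1 = −300·7245 + 649·3349
1 = 649·54064 − 4843·7245
1 = −4843·656013 + 58765·54064
1 = 58765·5958181 − 533728·656013
1 = −533728·42363280 + 3794861·5958181
1 = 3794861·90684741 − 8123450·42363280
1 = −8123450·314417503 + 28165211·90684741
So 90684741⁻¹ ≡ 28165211 (mod 314417503).
Then x ≡ 28165211·187201337 ≡ 264436674 (mod 314417503); the smallest non-negative solution is x = 264436674.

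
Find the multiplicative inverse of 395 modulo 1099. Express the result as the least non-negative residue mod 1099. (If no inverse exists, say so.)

754

gcd(1099, 395) by repeated division:
1099 = 2×395 + 309
395 = 1×309 + 86
309 = 3×86 + 51
86 = 1×51 + 35
51 = 1×35 + 16
35 = 2×16 + 3
16 = 5×3 + 1
3 = 3×1 + 0
Since gcd(395, 1099) = 1, back-substitute to write 1 as a combination:
1 = 16 − 5·3
1 = −5·35 + 11·16
1 = 11·51 − 16·35
1 = −16·86 + 27·51
1 = 27·309 − 97·86
1 = −97·395 + 124·309
1 = 124·1099 − 345·395
So 395·(-345) ≡ 1 (mod 1099), and -345 ≡ 754 (mod 1099).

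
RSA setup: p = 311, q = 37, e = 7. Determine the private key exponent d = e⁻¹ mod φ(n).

4783

φ(n) = (p−1)(q−1) = 310·36 = 11160.
Need d with 7·d ≡ 1 (mod 11160). Apply the extended Euclidean algorithm:
11160 = 1594*7 + 2
7 = 3*2 + 1
2 = 2*1 + 0
Back-substitute:
1 = 7 − 3·2
1 = −3·11160 + 4783·7
So 7·4783 ≡ 1 (mod 11160), hence d = 4783.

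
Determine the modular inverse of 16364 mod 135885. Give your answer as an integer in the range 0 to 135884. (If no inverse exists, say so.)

103724

Run Euclid on (135885, 16364):
135885 = 8*16364 + 4973
16364 = 3*4973 + 1445
4973 = 3*1445 + 638
1445 = 2*638 + 169
638 = 3*169 + 131
169 = 1*131 + 38
131 = 3*38 + 17
38 = 2*17 + 4
17 = 4*4 + 1
4 = 4*1 + 0
The gcd is 1. Working backward:
1 = 17 − 4·4
1 = −4·38 + 9·17
1 = 9·131 − 31·38
1 = −31·169 + 40·131
1 = 40·638 − 151·169
1 = −151·1445 + 342·638
1 = 342·4973 − 1177·1445
1 = −1177·16364 + 3873·4973
1 = 3873·135885 − 32161·16364
Thus 16364·(-32161) ≡ 1 (mod 135885); reducing, -32161 mod 135885 = 103724.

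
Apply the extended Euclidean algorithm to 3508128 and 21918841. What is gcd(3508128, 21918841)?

1

Euclidean algorithm:
21918841 = 6*3508128 + 870073
3508128 = 4*870073 + 27836
870073 = 31*27836 + 7157
27836 = 3*7157 + 6365
7157 = 1*6365 + 792
6365 = 8*792 + 29
792 = 27*29 + 9
29 = 3*9 + 2
9 = 4*2 + 1
2 = 2*1 + 0
gcd(3508128, 21918841) = 1.
Express as a combination:
1 = 9 − 4·2
1 = −4·29 + 13·9
1 = 13·792 − 355·29
1 = −355·6365 + 2853·792
1 = 2853·7157 − 3208·6365
1 = −3208·27836 + 12477·7157
1 = 12477·870073 − 389995·27836
1 = −389995·3508128 + 1572457·870073
1 = 1572457·21918841 − 9824737·3508128
So 1 = (1572457)·21918841 + (-9824737)·3508128.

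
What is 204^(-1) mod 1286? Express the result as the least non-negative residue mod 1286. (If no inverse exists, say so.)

Compute gcd(204, 1286):
1286 = 6*204 + 62
204 = 3*62 + 18
62 = 3*18 + 8
18 = 2*8 + 2
8 = 4*2 + 0
Since gcd = 2 > 1, 204 is not a unit mod 1286.

no inverse exists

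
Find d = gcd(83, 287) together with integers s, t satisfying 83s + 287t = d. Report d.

Euclidean algorithm:
287 = 3·83 + 38
83 = 2·38 + 7
38 = 5·7 + 3
7 = 2·3 + 1
3 = 3·1 + 0
gcd(83, 287) = 1.
Back-substituting:
1 = 7 − 2·3
1 = −2·38 + 11·7
1 = 11·83 − 24·38
1 = −24·287 + 83·83
So 1 = (-24)·287 + (83)·83.

1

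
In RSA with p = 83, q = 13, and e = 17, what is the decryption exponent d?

521

φ(n) = (p−1)(q−1) = 82·12 = 984.
Need d with 17·d ≡ 1 (mod 984). Apply the extended Euclidean algorithm:
984 = 57·17 + 15
17 = 1·15 + 2
15 = 7·2 + 1
2 = 2·1 + 0
Back-substitute:
1 = 15 − 7·2
1 = −7·17 + 8·15
1 = 8·984 − 463·17
So 17·(-463) ≡ 1 (mod 984), hence d ≡ -463 ≡ 521 (mod 984).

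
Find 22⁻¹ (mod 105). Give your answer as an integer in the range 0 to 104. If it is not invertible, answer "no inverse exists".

Run Euclid on (105, 22):
105 = 4*22 + 17
22 = 1*17 + 5
17 = 3*5 + 2
5 = 2*2 + 1
2 = 2*1 + 0
Since gcd(22, 105) = 1, back-substitute to write 1 as a combination:
1 = 5 − 2·2
1 = −2·17 + 7·5
1 = 7·22 − 9·17
1 = −9·105 + 43·22
So 22·43 ≡ 1 (mod 105).

43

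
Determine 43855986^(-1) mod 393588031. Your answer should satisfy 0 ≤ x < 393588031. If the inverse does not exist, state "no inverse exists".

Extended Euclidean algorithm:
393588031 = 8·43855986 + 42740143
43855986 = 1·42740143 + 1115843
42740143 = 38·1115843 + 338109
1115843 = 3·338109 + 101516
338109 = 3·101516 + 33561
101516 = 3·33561 + 833
33561 = 40·833 + 241
833 = 3·241 + 110
241 = 2·110 + 21
110 = 5·21 + 5
21 = 4·5 + 1
5 = 5·1 + 0
gcd = 1, so the inverse exists. Back-substitute:
1 = 21 − 4·5
1 = −4·110 + 21·21
1 = 21·241 − 46·110
1 = −46·833 + 159·241
1 = 159·33561 − 6406·833
1 = −6406·101516 + 19377·33561
1 = 19377·338109 − 64537·101516
1 = −64537·1115843 + 212988·338109
1 = 212988·42740143 − 8158081·1115843
1 = −8158081·43855986 + 8371069·42740143
1 = 8371069·393588031 − 75126633·43855986
Hence 43855986⁻¹ ≡ -75126633 ≡ 318461398 (mod 393588031).

318461398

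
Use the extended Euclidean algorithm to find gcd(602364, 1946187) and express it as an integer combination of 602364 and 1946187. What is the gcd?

Euclidean algorithm:
1946187 = 3×602364 + 139095
602364 = 4×139095 + 45984
139095 = 3×45984 + 1143
45984 = 40×1143 + 264
1143 = 4×264 + 87
264 = 3×87 + 3
87 = 29×3 + 0
gcd(602364, 1946187) = 3.
Working backward:
3 = 264 − 3·87
3 = −3·1143 + 13·264
3 = 13·45984 − 523·1143
3 = −523·139095 + 1582·45984
3 = 1582·602364 − 6851·139095
3 = −6851·1946187 + 22135·602364
So 3 = (-6851)·1946187 + (22135)·602364.

3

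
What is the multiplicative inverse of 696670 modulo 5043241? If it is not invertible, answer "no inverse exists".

1522441

Run Euclid on (5043241, 696670):
5043241 = 7*696670 + 166551
696670 = 4*166551 + 30466
166551 = 5*30466 + 14221
30466 = 2*14221 + 2024
14221 = 7*2024 + 53
2024 = 38*53 + 10
53 = 5*10 + 3
10 = 3*3 + 1
3 = 3*1 + 0
The gcd is 1. Working backward:
1 = 10 − 3·3
1 = −3·53 + 16·10
1 = 16·2024 − 611·53
1 = −611·14221 + 4293·2024
1 = 4293·30466 − 9197·14221
1 = −9197·166551 + 50278·30466
1 = 50278·696670 − 210309·166551
1 = −210309·5043241 + 1522441·696670
So 696670·1522441 ≡ 1 (mod 5043241).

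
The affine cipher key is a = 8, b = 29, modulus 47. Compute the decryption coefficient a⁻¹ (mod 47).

Run Euclid on (47, 8):
47 = 5*8 + 7
8 = 1*7 + 1
7 = 7*1 + 0
The gcd is 1. Working backward:
1 = 8 − 7
1 = −47 + 6·8
So 8·6 ≡ 1 (mod 47).

6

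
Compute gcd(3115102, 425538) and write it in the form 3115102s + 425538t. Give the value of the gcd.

2

Repeated division:
3115102 = 7*425538 + 136336
425538 = 3*136336 + 16530
136336 = 8*16530 + 4096
16530 = 4*4096 + 146
4096 = 28*146 + 8
146 = 18*8 + 2
8 = 4*2 + 0
gcd(3115102, 425538) = 2.
Working backward:
2 = 146 − 18·8
2 = −18·4096 + 505·146
2 = 505·16530 − 2038·4096
2 = −2038·136336 + 16809·16530
2 = 16809·425538 − 52465·136336
2 = −52465·3115102 + 384064·425538
So 2 = (-52465)·3115102 + (384064)·425538.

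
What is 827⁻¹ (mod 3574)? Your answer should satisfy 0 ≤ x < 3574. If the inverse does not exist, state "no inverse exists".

2835

Apply the Euclidean algorithm to 3574 and 827:
3574 = 4·827 + 266
827 = 3·266 + 29
266 = 9·29 + 5
29 = 5·5 + 4
5 = 1·4 + 1
4 = 4·1 + 0
Since gcd(827, 3574) = 1, back-substitute to write 1 as a combination:
1 = 5 − 4
1 = −29 + 6·5
1 = 6·266 − 55·29
1 = −55·827 + 171·266
1 = 171·3574 − 739·827
So 827·(-739) ≡ 1 (mod 3574), and -739 ≡ 2835 (mod 3574).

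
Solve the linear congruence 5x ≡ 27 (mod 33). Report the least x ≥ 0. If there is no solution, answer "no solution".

First find gcd(5, 33):
33 = 6·5 + 3
5 = 1·3 + 2
3 = 1·2 + 1
2 = 2·1 + 0
gcd = 1, so a unique solution mod 33 exists.
Back-substitute for the Bézout coefficients:
1 = 3 − 2
1 = −5 + 2·3
1 = 2·33 − 13·5
So 5·(-13) ≡ 1 (mod 33), giving 5⁻¹ ≡ 20.
x ≡ 5⁻¹·27 ≡ 20·27 ≡ 12 (mod 33).

12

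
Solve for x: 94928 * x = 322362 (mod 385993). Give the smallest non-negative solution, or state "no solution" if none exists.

79009

First find gcd(94928, 385993):
385993 = 4·94928 + 6281
94928 = 15·6281 + 713
6281 = 8·713 + 577
713 = 1·577 + 136
577 = 4·136 + 33
136 = 4·33 + 4
33 = 8·4 + 1
4 = 4·1 + 0
gcd = 1, so a unique solution mod 385993 exists.
Back-substitute for the Bézout coefficients:
1 = 33 − 8·4
1 = −8·136 + 33·33
1 = 33·577 − 140·136
1 = −140·713 + 173·577
1 = 173·6281 − 1524·713
1 = −1524·94928 + 23033·6281
1 = 23033·385993 − 93656·94928
So 94928·(-93656) ≡ 1 (mod 385993), giving 94928⁻¹ ≡ 292337.
x ≡ 94928⁻¹·322362 ≡ 292337·322362 ≡ 79009 (mod 385993).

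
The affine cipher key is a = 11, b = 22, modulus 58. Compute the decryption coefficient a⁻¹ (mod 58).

Run Euclid on (58, 11):
58 = 5*11 + 3
11 = 3*3 + 2
3 = 1*2 + 1
2 = 2*1 + 0
Since gcd(11, 58) = 1, back-substitute to write 1 as a combination:
1 = 3 − 2
1 = −11 + 4·3
1 = 4·58 − 21·11
Thus 11·(-21) ≡ 1 (mod 58); reducing, -21 mod 58 = 37.

37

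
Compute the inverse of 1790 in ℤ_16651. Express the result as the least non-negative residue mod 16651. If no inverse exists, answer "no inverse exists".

Run Euclid on (16651, 1790):
16651 = 9·1790 + 541
1790 = 3·541 + 167
541 = 3·167 + 40
167 = 4·40 + 7
40 = 5·7 + 5
7 = 1·5 + 2
5 = 2·2 + 1
2 = 2·1 + 0
gcd = 1, so the inverse exists. Back-substitute:
1 = 5 − 2·2
1 = −2·7 + 3·5
1 = 3·40 − 17·7
1 = −17·167 + 71·40
1 = 71·541 − 230·167
1 = −230·1790 + 761·541
1 = 761·16651 − 7079·1790
Hence 1790⁻¹ ≡ -7079 ≡ 9572 (mod 16651).

9572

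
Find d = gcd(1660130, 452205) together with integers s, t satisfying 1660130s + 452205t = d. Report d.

5

Repeated division:
1660130 = 3×452205 + 303515
452205 = 1×303515 + 148690
303515 = 2×148690 + 6135
148690 = 24×6135 + 1450
6135 = 4×1450 + 335
1450 = 4×335 + 110
335 = 3×110 + 5
110 = 22×5 + 0
gcd(1660130, 452205) = 5.
Express as a combination:
5 = 335 − 3·110
5 = −3·1450 + 13·335
5 = 13·6135 − 55·1450
5 = −55·148690 + 1333·6135
5 = 1333·303515 − 2721·148690
5 = −2721·452205 + 4054·303515
5 = 4054·1660130 − 14883·452205
So 5 = (4054)·1660130 + (-14883)·452205.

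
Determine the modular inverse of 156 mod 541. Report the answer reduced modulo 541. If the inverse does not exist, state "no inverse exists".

163

Run Euclid on (541, 156):
541 = 3·156 + 73
156 = 2·73 + 10
73 = 7·10 + 3
10 = 3·3 + 1
3 = 3·1 + 0
gcd = 1, so the inverse exists. Back-substitute:
1 = 10 − 3·3
1 = −3·73 + 22·10
1 = 22·156 − 47·73
1 = −47·541 + 163·156
So 156·163 ≡ 1 (mod 541).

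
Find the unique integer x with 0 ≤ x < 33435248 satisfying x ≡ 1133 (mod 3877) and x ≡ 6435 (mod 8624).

23627571

Write x = 1133 + 3877·k. Then 3877·k ≡ 6435 − 1133 ≡ 5302 (mod 8624).
Need 3877⁻¹ mod 8624. Extended Euclid on (8624, 3877):
8624 = 2×3877 + 870
3877 = 4×870 + 397
870 = 2×397 + 76
397 = 5×76 + 17
76 = 4×17 + 8
17 = 2×8 + 1
8 = 8×1 + 0
Back-substitute:
1 = 17 − 2·8
1 = −2·76 + 9·17
1 = 9·397 − 47·76
1 = −47·870 + 103·397
1 = 103·3877 − 459·870
1 = −459·8624 + 1021·3877
3877⁻¹ ≡ 1021 (mod 8624), so k ≡ 1021·5302 ≡ 6094 (mod 8624).
x = 1133 + 3877·6094 = 23627571.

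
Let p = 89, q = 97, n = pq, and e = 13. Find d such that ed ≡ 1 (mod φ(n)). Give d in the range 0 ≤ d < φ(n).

φ(n) = (p−1)(q−1) = 88·96 = 8448.
Need d with 13·d ≡ 1 (mod 8448). Apply the extended Euclidean algorithm:
8448 = 649×13 + 11
13 = 1×11 + 2
11 = 5×2 + 1
2 = 2×1 + 0
Back-substitute:
1 = 11 − 5·2
1 = −5·13 + 6·11
1 = 6·8448 − 3899·13
So 13·(-3899) ≡ 1 (mod 8448), hence d ≡ -3899 ≡ 4549 (mod 8448).

4549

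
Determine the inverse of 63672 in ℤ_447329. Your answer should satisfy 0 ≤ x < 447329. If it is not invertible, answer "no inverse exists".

gcd(447329, 63672) by repeated division:
447329 = 7*63672 + 1625
63672 = 39*1625 + 297
1625 = 5*297 + 140
297 = 2*140 + 17
140 = 8*17 + 4
17 = 4*4 + 1
4 = 4*1 + 0
Since gcd(63672, 447329) = 1, back-substitute to write 1 as a combination:
1 = 17 − 4·4
1 = −4·140 + 33·17
1 = 33·297 − 70·140
1 = −70·1625 + 383·297
1 = 383·63672 − 15007·1625
1 = −15007·447329 + 105432·63672
So 63672·105432 ≡ 1 (mod 447329).

105432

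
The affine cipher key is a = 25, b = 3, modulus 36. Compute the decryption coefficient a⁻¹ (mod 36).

13

Extended Euclidean algorithm:
36 = 1·25 + 11
25 = 2·11 + 3
11 = 3·3 + 2
3 = 1·2 + 1
2 = 2·1 + 0
The gcd is 1. Working backward:
1 = 3 − 2
1 = −11 + 4·3
1 = 4·25 − 9·11
1 = −9·36 + 13·25
So 25·13 ≡ 1 (mod 36).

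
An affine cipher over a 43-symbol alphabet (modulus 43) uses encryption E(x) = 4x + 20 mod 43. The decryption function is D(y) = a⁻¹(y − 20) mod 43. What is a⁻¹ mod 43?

11

gcd(43, 4) by repeated division:
43 = 10·4 + 3
4 = 1·3 + 1
3 = 3·1 + 0
Since gcd(4, 43) = 1, back-substitute to write 1 as a combination:
1 = 4 − 3
1 = −43 + 11·4
So 4·11 ≡ 1 (mod 43).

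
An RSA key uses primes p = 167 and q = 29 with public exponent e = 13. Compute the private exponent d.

φ(n) = (p−1)(q−1) = 166·28 = 4648.
Need d with 13·d ≡ 1 (mod 4648). Apply the extended Euclidean algorithm:
4648 = 357·13 + 7
13 = 1·7 + 6
7 = 1·6 + 1
6 = 6·1 + 0
Back-substitute:
1 = 7 − 6
1 = −13 + 2·7
1 = 2·4648 − 715·13
So 13·(-715) ≡ 1 (mod 4648), hence d ≡ -715 ≡ 3933 (mod 4648).

3933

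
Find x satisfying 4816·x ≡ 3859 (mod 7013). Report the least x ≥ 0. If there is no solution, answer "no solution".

First find gcd(4816, 7013):
7013 = 1·4816 + 2197
4816 = 2·2197 + 422
2197 = 5·422 + 87
422 = 4·87 + 74
87 = 1·74 + 13
74 = 5·13 + 9
13 = 1·9 + 4
9 = 2·4 + 1
4 = 4·1 + 0
gcd = 1, so a unique solution mod 7013 exists.
Back-substitute for the Bézout coefficients:
1 = 9 − 2·4
1 = −2·13 + 3·9
1 = 3·74 − 17·13
1 = −17·87 + 20·74
1 = 20·422 − 97·87
1 = −97·2197 + 505·422
1 = 505·4816 − 1107·2197
1 = −1107·7013 + 1612·4816
So 4816·(1612) ≡ 1 (mod 7013), giving 4816⁻¹ ≡ 1612.
x ≡ 4816⁻¹·3859 ≡ 1612·3859 ≡ 177 (mod 7013).

177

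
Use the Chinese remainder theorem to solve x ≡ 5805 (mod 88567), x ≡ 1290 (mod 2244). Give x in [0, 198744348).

9836742

Write x = 5805 + 88567·k. Then 88567·k ≡ 1290 − 5805 ≡ 2217 (mod 2244).
Need 88567⁻¹ mod 2244. Extended Euclid on (2244, 1051):
2244 = 2*1051 + 142
1051 = 7*142 + 57
142 = 2*57 + 28
57 = 2*28 + 1
28 = 28*1 + 0
Back-substitute:
1 = 57 − 2·28
1 = −2·142 + 5·57
1 = 5·1051 − 37·142
1 = −37·2244 + 79·1051
88567⁻¹ ≡ 79 (mod 2244), so k ≡ 79·2217 ≡ 111 (mod 2244).
x = 5805 + 88567·111 = 9836742.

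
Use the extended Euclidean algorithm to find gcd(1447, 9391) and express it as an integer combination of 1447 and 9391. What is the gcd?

1

Apply Euclid's algorithm to 9391 and 1447:
9391 = 6*1447 + 709
1447 = 2*709 + 29
709 = 24*29 + 13
29 = 2*13 + 3
13 = 4*3 + 1
3 = 3*1 + 0
gcd(1447, 9391) = 1.
Working backward:
1 = 13 − 4·3
1 = −4·29 + 9·13
1 = 9·709 − 220·29
1 = −220·1447 + 449·709
1 = 449·9391 − 2914·1447
So 1 = (449)·9391 + (-2914)·1447.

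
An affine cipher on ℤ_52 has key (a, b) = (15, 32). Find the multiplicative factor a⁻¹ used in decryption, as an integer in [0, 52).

7

Apply the Euclidean algorithm to 52 and 15:
52 = 3*15 + 7
15 = 2*7 + 1
7 = 7*1 + 0
Since gcd(15, 52) = 1, back-substitute to write 1 as a combination:
1 = 15 − 2·7
1 = −2·52 + 7·15
So 15·7 ≡ 1 (mod 52).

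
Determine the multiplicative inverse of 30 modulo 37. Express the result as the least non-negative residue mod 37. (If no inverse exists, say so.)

21

Apply the Euclidean algorithm to 37 and 30:
37 = 1*30 + 7
30 = 4*7 + 2
7 = 3*2 + 1
2 = 2*1 + 0
Since gcd(30, 37) = 1, back-substitute to write 1 as a combination:
1 = 7 − 3·2
1 = −3·30 + 13·7
1 = 13·37 − 16·30
Hence 30⁻¹ ≡ -16 ≡ 21 (mod 37).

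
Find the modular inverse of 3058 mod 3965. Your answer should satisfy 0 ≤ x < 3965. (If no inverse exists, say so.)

Apply the Euclidean algorithm to 3965 and 3058:
3965 = 1·3058 + 907
3058 = 3·907 + 337
907 = 2·337 + 233
337 = 1·233 + 104
233 = 2·104 + 25
104 = 4·25 + 4
25 = 6·4 + 1
4 = 4·1 + 0
gcd = 1, so the inverse exists. Back-substitute:
1 = 25 − 6·4
1 = −6·104 + 25·25
1 = 25·233 − 56·104
1 = −56·337 + 81·233
1 = 81·907 − 218·337
1 = −218·3058 + 735·907
1 = 735·3965 − 953·3058
Hence 3058⁻¹ ≡ -953 ≡ 3012 (mod 3965).

3012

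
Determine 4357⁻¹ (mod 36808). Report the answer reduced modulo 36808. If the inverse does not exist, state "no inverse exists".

Apply the Euclidean algorithm to 36808 and 4357:
36808 = 8×4357 + 1952
4357 = 2×1952 + 453
1952 = 4×453 + 140
453 = 3×140 + 33
140 = 4×33 + 8
33 = 4×8 + 1
8 = 8×1 + 0
The gcd is 1. Working backward:
1 = 33 − 4·8
1 = −4·140 + 17·33
1 = 17·453 − 55·140
1 = −55·1952 + 237·453
1 = 237·4357 − 529·1952
1 = −529·36808 + 4469·4357
So 4357·4469 ≡ 1 (mod 36808).

4469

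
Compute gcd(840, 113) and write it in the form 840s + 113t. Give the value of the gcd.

Apply Euclid's algorithm to 840 and 113:
840 = 7×113 + 49
113 = 2×49 + 15
49 = 3×15 + 4
15 = 3×4 + 3
4 = 1×3 + 1
3 = 3×1 + 0
gcd(840, 113) = 1.
Express as a combination:
1 = 4 − 3
1 = −15 + 4·4
1 = 4·49 − 13·15
1 = −13·113 + 30·49
1 = 30·840 − 223·113
So 1 = (30)·840 + (-223)·113.

1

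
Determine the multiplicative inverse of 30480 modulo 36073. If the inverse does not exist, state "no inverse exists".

27295

gcd(36073, 30480) by repeated division:
36073 = 1*30480 + 5593
30480 = 5*5593 + 2515
5593 = 2*2515 + 563
2515 = 4*563 + 263
563 = 2*263 + 37
263 = 7*37 + 4
37 = 9*4 + 1
4 = 4*1 + 0
The gcd is 1. Working backward:
1 = 37 − 9·4
1 = −9·263 + 64·37
1 = 64·563 − 137·263
1 = −137·2515 + 612·563
1 = 612·5593 − 1361·2515
1 = −1361·30480 + 7417·5593
1 = 7417·36073 − 8778·30480
Hence 30480⁻¹ ≡ -8778 ≡ 27295 (mod 36073).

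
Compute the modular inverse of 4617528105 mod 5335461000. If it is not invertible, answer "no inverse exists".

no inverse exists

Euclidean algorithm on 5335461000, 4617528105:
5335461000 = 1×4617528105 + 717932895
4617528105 = 6×717932895 + 309930735
717932895 = 2×309930735 + 98071425
309930735 = 3×98071425 + 15716460
98071425 = 6×15716460 + 3772665
15716460 = 4×3772665 + 625800
3772665 = 6×625800 + 17865
625800 = 35×17865 + 525
17865 = 34×525 + 15
525 = 35×15 + 0
Since gcd = 15 > 1, 4617528105 is not a unit mod 5335461000.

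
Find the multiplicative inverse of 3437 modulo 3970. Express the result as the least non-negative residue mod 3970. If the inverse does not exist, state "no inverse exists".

2093

gcd(3970, 3437) by repeated division:
3970 = 1*3437 + 533
3437 = 6*533 + 239
533 = 2*239 + 55
239 = 4*55 + 19
55 = 2*19 + 17
19 = 1*17 + 2
17 = 8*2 + 1
2 = 2*1 + 0
Since gcd(3437, 3970) = 1, back-substitute to write 1 as a combination:
1 = 17 − 8·2
1 = −8·19 + 9·17
1 = 9·55 − 26·19
1 = −26·239 + 113·55
1 = 113·533 − 252·239
1 = −252·3437 + 1625·533
1 = 1625·3970 − 1877·3437
Thus 3437·(-1877) ≡ 1 (mod 3970); reducing, -1877 mod 3970 = 2093.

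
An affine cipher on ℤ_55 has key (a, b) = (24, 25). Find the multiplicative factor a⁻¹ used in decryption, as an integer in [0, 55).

gcd(55, 24) by repeated division:
55 = 2×24 + 7
24 = 3×7 + 3
7 = 2×3 + 1
3 = 3×1 + 0
Since gcd(24, 55) = 1, back-substitute to write 1 as a combination:
1 = 7 − 2·3
1 = −2·24 + 7·7
1 = 7·55 − 16·24
Hence 24⁻¹ ≡ -16 ≡ 39 (mod 55).

39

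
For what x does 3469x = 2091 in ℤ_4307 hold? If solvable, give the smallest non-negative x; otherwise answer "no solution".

3292

First find gcd(3469, 4307):
4307 = 1*3469 + 838
3469 = 4*838 + 117
838 = 7*117 + 19
117 = 6*19 + 3
19 = 6*3 + 1
3 = 3*1 + 0
gcd = 1, so a unique solution mod 4307 exists.
Back-substitute for the Bézout coefficients:
1 = 19 − 6·3
1 = −6·117 + 37·19
1 = 37·838 − 265·117
1 = −265·3469 + 1097·838
1 = 1097·4307 − 1362·3469
So 3469·(-1362) ≡ 1 (mod 4307), giving 3469⁻¹ ≡ 2945.
x ≡ 3469⁻¹·2091 ≡ 2945·2091 ≡ 3292 (mod 4307).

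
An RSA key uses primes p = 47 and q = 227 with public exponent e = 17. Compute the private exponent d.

φ(n) = (p−1)(q−1) = 46·226 = 10396.
Need d with 17·d ≡ 1 (mod 10396). Apply the extended Euclidean algorithm:
10396 = 611*17 + 9
17 = 1*9 + 8
9 = 1*8 + 1
8 = 8*1 + 0
Back-substitute:
1 = 9 − 8
1 = −17 + 2·9
1 = 2·10396 − 1223·17
So 17·(-1223) ≡ 1 (mod 10396), hence d ≡ -1223 ≡ 9173 (mod 10396).

9173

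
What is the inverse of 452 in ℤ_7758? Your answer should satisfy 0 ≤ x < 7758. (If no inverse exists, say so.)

no inverse exists

Euclidean algorithm on 7758, 452:
7758 = 17·452 + 74
452 = 6·74 + 8
74 = 9·8 + 2
8 = 4·2 + 0
gcd(452, 7758) = 2 ≠ 1, so 452 has no multiplicative inverse modulo 7758.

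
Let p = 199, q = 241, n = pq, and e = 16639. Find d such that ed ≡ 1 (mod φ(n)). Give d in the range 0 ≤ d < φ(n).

36319

φ(n) = (p−1)(q−1) = 198·240 = 47520.
Need d with 16639·d ≡ 1 (mod 47520). Apply the extended Euclidean algorithm:
47520 = 2·16639 + 14242
16639 = 1·14242 + 2397
14242 = 5·2397 + 2257
2397 = 1·2257 + 140
2257 = 16·140 + 17
140 = 8·17 + 4
17 = 4·4 + 1
4 = 4·1 + 0
Back-substitute:
1 = 17 − 4·4
1 = −4·140 + 33·17
1 = 33·2257 − 532·140
1 = −532·2397 + 565·2257
1 = 565·14242 − 3357·2397
1 = −3357·16639 + 3922·14242
1 = 3922·47520 − 11201·16639
So 16639·(-11201) ≡ 1 (mod 47520), hence d ≡ -11201 ≡ 36319 (mod 47520).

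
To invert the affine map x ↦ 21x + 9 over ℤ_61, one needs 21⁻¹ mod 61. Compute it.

32

Extended Euclidean algorithm:
61 = 2*21 + 19
21 = 1*19 + 2
19 = 9*2 + 1
2 = 2*1 + 0
gcd = 1, so the inverse exists. Back-substitute:
1 = 19 − 9·2
1 = −9·21 + 10·19
1 = 10·61 − 29·21
Thus 21·(-29) ≡ 1 (mod 61); reducing, -29 mod 61 = 32.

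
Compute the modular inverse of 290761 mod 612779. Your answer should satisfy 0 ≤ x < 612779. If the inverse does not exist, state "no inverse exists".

Extended Euclidean algorithm:
612779 = 2×290761 + 31257
290761 = 9×31257 + 9448
31257 = 3×9448 + 2913
9448 = 3×2913 + 709
2913 = 4×709 + 77
709 = 9×77 + 16
77 = 4×16 + 13
16 = 1×13 + 3
13 = 4×3 + 1
3 = 3×1 + 0
gcd = 1, so the inverse exists. Back-substitute:
1 = 13 − 4·3
1 = −4·16 + 5·13
1 = 5·77 − 24·16
1 = −24·709 + 221·77
1 = 221·2913 − 908·709
1 = −908·9448 + 2945·2913
1 = 2945·31257 − 9743·9448
1 = −9743·290761 + 90632·31257
1 = 90632·612779 − 191007·290761
Thus 290761·(-191007) ≡ 1 (mod 612779); reducing, -191007 mod 612779 = 421772.

421772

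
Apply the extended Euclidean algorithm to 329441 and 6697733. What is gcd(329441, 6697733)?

Euclidean algorithm:
6697733 = 20*329441 + 108913
329441 = 3*108913 + 2702
108913 = 40*2702 + 833
2702 = 3*833 + 203
833 = 4*203 + 21
203 = 9*21 + 14
21 = 1*14 + 7
14 = 2*7 + 0
gcd(329441, 6697733) = 7.
Working backward:
7 = 21 − 14
7 = −203 + 10·21
7 = 10·833 − 41·203
7 = −41·2702 + 133·833
7 = 133·108913 − 5361·2702
7 = −5361·329441 + 16216·108913
7 = 16216·6697733 − 329681·329441
So 7 = (16216)·6697733 + (-329681)·329441.

7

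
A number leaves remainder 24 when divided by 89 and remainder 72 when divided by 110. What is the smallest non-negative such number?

Write x = 24 + 89·k. Then 89·k ≡ 72 − 24 ≡ 48 (mod 110).
Need 89⁻¹ mod 110. Extended Euclid on (110, 89):
110 = 1·89 + 21
89 = 4·21 + 5
21 = 4·5 + 1
5 = 5·1 + 0
Back-substitute:
1 = 21 − 4·5
1 = −4·89 + 17·21
1 = 17·110 − 21·89
89⁻¹ ≡ 89 (mod 110), so k ≡ 89·48 ≡ 92 (mod 110).
x = 24 + 89·92 = 8212.

8212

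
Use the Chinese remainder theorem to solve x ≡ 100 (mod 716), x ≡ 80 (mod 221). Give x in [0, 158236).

Write x = 100 + 716·k. Then 716·k ≡ 80 − 100 ≡ 201 (mod 221).
Need 716⁻¹ mod 221. Extended Euclid on (221, 53):
221 = 4·53 + 9
53 = 5·9 + 8
9 = 1·8 + 1
8 = 8·1 + 0
Back-substitute:
1 = 9 − 8
1 = −53 + 6·9
1 = 6·221 − 25·53
716⁻¹ ≡ 196 (mod 221), so k ≡ 196·201 ≡ 58 (mod 221).
x = 100 + 716·58 = 41628.

41628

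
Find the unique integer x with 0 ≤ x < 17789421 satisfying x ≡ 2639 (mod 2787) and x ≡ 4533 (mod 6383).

13645004

Write x = 2639 + 2787·k. Then 2787·k ≡ 4533 − 2639 ≡ 1894 (mod 6383).
Need 2787⁻¹ mod 6383. Extended Euclid on (6383, 2787):
6383 = 2×2787 + 809
2787 = 3×809 + 360
809 = 2×360 + 89
360 = 4×89 + 4
89 = 22×4 + 1
4 = 4×1 + 0
Back-substitute:
1 = 89 − 22·4
1 = −22·360 + 89·89
1 = 89·809 − 200·360
1 = −200·2787 + 689·809
1 = 689·6383 − 1578·2787
2787⁻¹ ≡ 4805 (mod 6383), so k ≡ 4805·1894 ≡ 4895 (mod 6383).
x = 2639 + 2787·4895 = 13645004.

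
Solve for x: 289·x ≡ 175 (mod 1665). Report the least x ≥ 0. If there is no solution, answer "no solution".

715

First find gcd(289, 1665):
1665 = 5·289 + 220
289 = 1·220 + 69
220 = 3·69 + 13
69 = 5·13 + 4
13 = 3·4 + 1
4 = 4·1 + 0
gcd = 1, so a unique solution mod 1665 exists.
Back-substitute for the Bézout coefficients:
1 = 13 − 3·4
1 = −3·69 + 16·13
1 = 16·220 − 51·69
1 = −51·289 + 67·220
1 = 67·1665 − 386·289
So 289·(-386) ≡ 1 (mod 1665), giving 289⁻¹ ≡ 1279.
x ≡ 289⁻¹·175 ≡ 1279·175 ≡ 715 (mod 1665).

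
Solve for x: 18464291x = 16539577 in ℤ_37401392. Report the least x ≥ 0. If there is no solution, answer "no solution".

13106515

First find gcd(18464291, 37401392):
37401392 = 2*18464291 + 472810
18464291 = 39*472810 + 24701
472810 = 19*24701 + 3491
24701 = 7*3491 + 264
3491 = 13*264 + 59
264 = 4*59 + 28
59 = 2*28 + 3
28 = 9*3 + 1
3 = 3*1 + 0
gcd = 1, so a unique solution mod 37401392 exists.
Back-substitute for the Bézout coefficients:
1 = 28 − 9·3
1 = −9·59 + 19·28
1 = 19·264 − 85·59
1 = −85·3491 + 1124·264
1 = 1124·24701 − 7953·3491
1 = −7953·472810 + 152231·24701
1 = 152231·18464291 − 5944962·472810
1 = −5944962·37401392 + 12042155·18464291
So 18464291·(12042155) ≡ 1 (mod 37401392), giving 18464291⁻¹ ≡ 12042155.
x ≡ 18464291⁻¹·16539577 ≡ 12042155·16539577 ≡ 13106515 (mod 37401392).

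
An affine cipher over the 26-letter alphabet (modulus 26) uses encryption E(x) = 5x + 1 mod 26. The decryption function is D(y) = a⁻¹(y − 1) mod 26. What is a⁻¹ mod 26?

21

Apply the Euclidean algorithm to 26 and 5:
26 = 5*5 + 1
5 = 5*1 + 0
gcd = 1, so the inverse exists. Back-substitute:
1 = 26 − 5·5
Hence 5⁻¹ ≡ -5 ≡ 21 (mod 26).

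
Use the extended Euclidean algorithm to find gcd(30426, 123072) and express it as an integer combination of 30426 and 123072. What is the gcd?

Euclidean algorithm:
123072 = 4·30426 + 1368
30426 = 22·1368 + 330
1368 = 4·330 + 48
330 = 6·48 + 42
48 = 1·42 + 6
42 = 7·6 + 0
gcd(30426, 123072) = 6.
Working backward:
6 = 48 − 42
6 = −330 + 7·48
6 = 7·1368 − 29·330
6 = −29·30426 + 645·1368
6 = 645·123072 − 2609·30426
So 6 = (645)·123072 + (-2609)·30426.

6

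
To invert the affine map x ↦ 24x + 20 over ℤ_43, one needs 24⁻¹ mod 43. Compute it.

9

Apply the Euclidean algorithm to 43 and 24:
43 = 1·24 + 19
24 = 1·19 + 5
19 = 3·5 + 4
5 = 1·4 + 1
4 = 4·1 + 0
The gcd is 1. Working backward:
1 = 5 − 4
1 = −19 + 4·5
1 = 4·24 − 5·19
1 = −5·43 + 9·24
So 24·9 ≡ 1 (mod 43).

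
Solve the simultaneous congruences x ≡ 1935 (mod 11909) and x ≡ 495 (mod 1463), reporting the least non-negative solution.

Write x = 1935 + 11909·k. Then 11909·k ≡ 495 − 1935 ≡ 23 (mod 1463).
Need 11909⁻¹ mod 1463. Extended Euclid on (1463, 205):
1463 = 7×205 + 28
205 = 7×28 + 9
28 = 3×9 + 1
9 = 9×1 + 0
Back-substitute:
1 = 28 − 3·9
1 = −3·205 + 22·28
1 = 22·1463 − 157·205
11909⁻¹ ≡ 1306 (mod 1463), so k ≡ 1306·23 ≡ 778 (mod 1463).
x = 1935 + 11909·778 = 9267137.

9267137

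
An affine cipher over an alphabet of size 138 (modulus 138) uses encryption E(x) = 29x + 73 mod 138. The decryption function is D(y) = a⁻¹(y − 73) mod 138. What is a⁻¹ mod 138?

Extended Euclidean algorithm:
138 = 4*29 + 22
29 = 1*22 + 7
22 = 3*7 + 1
7 = 7*1 + 0
gcd = 1, so the inverse exists. Back-substitute:
1 = 22 − 3·7
1 = −3·29 + 4·22
1 = 4·138 − 19·29
So 29·(-19) ≡ 1 (mod 138), and -19 ≡ 119 (mod 138).

119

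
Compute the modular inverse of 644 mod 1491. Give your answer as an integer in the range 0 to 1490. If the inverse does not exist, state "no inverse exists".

no inverse exists

Compute gcd(644, 1491):
1491 = 2×644 + 203
644 = 3×203 + 35
203 = 5×35 + 28
35 = 1×28 + 7
28 = 4×7 + 0
The gcd is 7, not 1, hence no inverse exists.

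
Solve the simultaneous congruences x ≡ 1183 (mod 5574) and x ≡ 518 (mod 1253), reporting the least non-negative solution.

1249759

Write x = 1183 + 5574·k. Then 5574·k ≡ 518 − 1183 ≡ 588 (mod 1253).
Need 5574⁻¹ mod 1253. Extended Euclid on (1253, 562):
1253 = 2·562 + 129
562 = 4·129 + 46
129 = 2·46 + 37
46 = 1·37 + 9
37 = 4·9 + 1
9 = 9·1 + 0
Back-substitute:
1 = 37 − 4·9
1 = −4·46 + 5·37
1 = 5·129 − 14·46
1 = −14·562 + 61·129
1 = 61·1253 − 136·562
5574⁻¹ ≡ 1117 (mod 1253), so k ≡ 1117·588 ≡ 224 (mod 1253).
x = 1183 + 5574·224 = 1249759.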